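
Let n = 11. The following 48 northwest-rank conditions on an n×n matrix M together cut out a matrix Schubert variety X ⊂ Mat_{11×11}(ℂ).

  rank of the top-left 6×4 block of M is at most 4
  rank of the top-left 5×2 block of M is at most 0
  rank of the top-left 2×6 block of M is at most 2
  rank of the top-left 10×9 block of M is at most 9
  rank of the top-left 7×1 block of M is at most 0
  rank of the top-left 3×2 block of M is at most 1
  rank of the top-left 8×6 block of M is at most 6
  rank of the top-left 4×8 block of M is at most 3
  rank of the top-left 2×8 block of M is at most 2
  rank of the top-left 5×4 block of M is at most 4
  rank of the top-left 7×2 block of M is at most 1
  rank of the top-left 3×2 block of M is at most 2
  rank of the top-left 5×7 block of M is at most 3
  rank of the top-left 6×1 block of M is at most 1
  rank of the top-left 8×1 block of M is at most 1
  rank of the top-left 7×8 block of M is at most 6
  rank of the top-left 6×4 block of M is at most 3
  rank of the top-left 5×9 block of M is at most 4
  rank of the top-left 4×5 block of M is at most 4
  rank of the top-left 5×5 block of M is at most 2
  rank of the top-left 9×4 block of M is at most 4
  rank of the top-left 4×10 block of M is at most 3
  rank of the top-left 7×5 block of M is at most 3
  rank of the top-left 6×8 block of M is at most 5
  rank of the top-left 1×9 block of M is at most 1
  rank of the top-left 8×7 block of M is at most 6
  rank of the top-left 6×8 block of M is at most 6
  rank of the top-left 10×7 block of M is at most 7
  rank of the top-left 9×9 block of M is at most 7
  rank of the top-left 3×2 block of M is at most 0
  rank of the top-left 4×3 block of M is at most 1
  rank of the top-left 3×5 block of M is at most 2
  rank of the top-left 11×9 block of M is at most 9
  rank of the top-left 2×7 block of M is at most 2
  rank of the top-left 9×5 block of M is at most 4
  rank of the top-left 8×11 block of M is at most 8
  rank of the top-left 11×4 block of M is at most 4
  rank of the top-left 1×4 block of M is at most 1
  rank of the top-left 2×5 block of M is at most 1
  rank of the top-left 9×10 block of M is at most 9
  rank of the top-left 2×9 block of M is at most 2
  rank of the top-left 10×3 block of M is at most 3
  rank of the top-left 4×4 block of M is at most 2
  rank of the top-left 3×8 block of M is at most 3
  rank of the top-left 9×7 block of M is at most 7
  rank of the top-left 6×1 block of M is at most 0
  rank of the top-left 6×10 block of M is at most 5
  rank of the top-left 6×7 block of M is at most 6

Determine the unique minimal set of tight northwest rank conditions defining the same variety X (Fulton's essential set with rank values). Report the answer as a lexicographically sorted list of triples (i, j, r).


Reconstructing r_w from the 48 given conditions:

  R[1]: 0  0  1  1  1  1  1  1  1  1  1
  R[2]: 0  0  1  1  1  2  2  2  2  2  2
  R[3]: 0  0  1  2  2  3  3  3  3  3  3
  R[4]: 0  0  1  2  2  3  3  3  3  3  4
  R[5]: 0  0  1  2  2  3  3  4  4  4  5
  R[6]: 0  1  2  3  3  4  4  5  5  5  6
  R[7]: 0  1  2  3  3  4  5  6  6  6  7
  R[8]: 1  2  3  4  4  5  6  7  7  7  8
  R[9]: 1  2  3  4  4  5  6  7  7  8  9
  R[10]: 1  2  3  4  5  6  7  8  8  9  10
  R[11]: 1  2  3  4  5  6  7  8  9  10  11

giving w = (3, 6, 4, 11, 8, 2, 7, 1, 10, 5, 9) via Δ²R.

|D(w)|=24, |Ess(w)|=9:

[(2, 5, 1), (4, 10, 3), (5, 2, 0), (5, 5, 2), (5, 7, 3), (7, 1, 0), (7, 5, 3), (9, 5, 4), (9, 9, 7)]


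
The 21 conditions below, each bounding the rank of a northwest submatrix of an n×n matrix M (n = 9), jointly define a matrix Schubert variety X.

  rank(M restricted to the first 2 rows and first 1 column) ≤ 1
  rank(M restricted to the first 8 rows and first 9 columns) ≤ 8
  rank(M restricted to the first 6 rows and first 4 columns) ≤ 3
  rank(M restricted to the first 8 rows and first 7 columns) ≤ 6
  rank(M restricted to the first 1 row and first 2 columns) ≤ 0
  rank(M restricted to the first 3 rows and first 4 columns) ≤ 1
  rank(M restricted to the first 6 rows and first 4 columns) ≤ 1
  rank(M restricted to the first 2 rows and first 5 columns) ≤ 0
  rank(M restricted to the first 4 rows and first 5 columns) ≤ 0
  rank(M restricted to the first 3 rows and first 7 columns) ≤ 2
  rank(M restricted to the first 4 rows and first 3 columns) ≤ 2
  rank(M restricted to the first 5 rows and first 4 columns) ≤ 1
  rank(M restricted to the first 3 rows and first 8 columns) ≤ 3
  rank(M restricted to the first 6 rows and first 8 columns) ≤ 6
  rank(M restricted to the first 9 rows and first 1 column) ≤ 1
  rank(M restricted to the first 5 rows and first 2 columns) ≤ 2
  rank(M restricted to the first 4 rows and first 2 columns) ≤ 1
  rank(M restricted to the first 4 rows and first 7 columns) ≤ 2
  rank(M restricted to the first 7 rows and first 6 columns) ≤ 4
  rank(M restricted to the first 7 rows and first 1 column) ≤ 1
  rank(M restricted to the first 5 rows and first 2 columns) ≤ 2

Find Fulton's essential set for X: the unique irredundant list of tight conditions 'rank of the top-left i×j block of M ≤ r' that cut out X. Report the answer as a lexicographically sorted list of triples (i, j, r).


Reconstructing r_w from the 21 given conditions:

  0  0  0  0  0  1  1  1  1
  0  0  0  0  0  1  2  2  2
  0  0  0  0  0  1  2  3  3
  0  0  0  0  0  1  2  3  4
  1  1  1  1  1  2  3  4  5
  1  1  1  1  2  3  4  5  6
  1  2  2  2  3  4  5  6  7
  1  2  3  3  4  5  6  7  8
  1  2  3  4  5  6  7  8  9

hence w(1..9) = (6, 7, 8, 9, 1, 5, 2, 3, 4).

ℓ(w)=23; the 2 essential cells (i,j,r):

[(4, 5, 0), (6, 4, 1)]


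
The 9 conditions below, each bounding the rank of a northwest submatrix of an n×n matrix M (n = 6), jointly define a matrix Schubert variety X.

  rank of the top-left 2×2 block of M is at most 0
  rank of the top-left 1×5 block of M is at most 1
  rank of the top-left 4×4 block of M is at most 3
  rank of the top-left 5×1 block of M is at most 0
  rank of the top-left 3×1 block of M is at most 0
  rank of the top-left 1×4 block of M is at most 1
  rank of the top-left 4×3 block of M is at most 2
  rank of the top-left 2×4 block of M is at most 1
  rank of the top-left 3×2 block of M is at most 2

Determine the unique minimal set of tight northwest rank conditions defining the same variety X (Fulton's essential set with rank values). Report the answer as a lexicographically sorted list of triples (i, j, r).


Recovering R(i,j) via the rank-extension bound from the 9 conditions:

  i=1: 0  0  1  1  1  1
  i=2: 0  0  1  1  2  2
  i=3: 0  1  2  2  3  3
  i=4: 0  1  2  3  4  4
  i=5: 0  1  2  3  4  5
  i=6: 1  2  3  4  5  6

reading off 1-entries of Δ²R: w = (3, 5, 2, 4, 6, 1).

Rothe diagram D(w) (8 cells), 3 SE-corners (essential conditions):

[(2, 2, 0), (2, 4, 1), (5, 1, 0)]


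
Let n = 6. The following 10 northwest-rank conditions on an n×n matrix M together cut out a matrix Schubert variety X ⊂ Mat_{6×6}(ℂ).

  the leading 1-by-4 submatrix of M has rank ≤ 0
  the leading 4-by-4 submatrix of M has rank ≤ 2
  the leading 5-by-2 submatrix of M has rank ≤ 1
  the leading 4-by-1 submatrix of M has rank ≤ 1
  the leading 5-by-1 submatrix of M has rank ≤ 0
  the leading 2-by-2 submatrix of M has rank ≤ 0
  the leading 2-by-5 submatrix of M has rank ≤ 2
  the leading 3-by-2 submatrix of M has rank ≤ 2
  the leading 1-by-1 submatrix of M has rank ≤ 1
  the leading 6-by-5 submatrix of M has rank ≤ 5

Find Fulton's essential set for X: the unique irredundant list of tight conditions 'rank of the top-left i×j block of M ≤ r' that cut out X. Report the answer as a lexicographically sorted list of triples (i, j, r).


Rank table r_w(6×6) implied by the 10 constraints:

  i=1: 0  0  0  0  1  1
  i=2: 0  0  1  1  2  2
  i=3: 0  1  2  2  3  3
  i=4: 0  1  2  2  3  4
  i=5: 0  1  2  3  4  5
  i=6: 1  2  3  4  5  6

second differences of R give the permutation w = (5, 3, 2, 6, 4, 1).

Rothe diagram D(w) (10 cells), 4 SE-corners (essential conditions):

[(1, 4, 0), (2, 2, 0), (4, 4, 2), (5, 1, 0)]


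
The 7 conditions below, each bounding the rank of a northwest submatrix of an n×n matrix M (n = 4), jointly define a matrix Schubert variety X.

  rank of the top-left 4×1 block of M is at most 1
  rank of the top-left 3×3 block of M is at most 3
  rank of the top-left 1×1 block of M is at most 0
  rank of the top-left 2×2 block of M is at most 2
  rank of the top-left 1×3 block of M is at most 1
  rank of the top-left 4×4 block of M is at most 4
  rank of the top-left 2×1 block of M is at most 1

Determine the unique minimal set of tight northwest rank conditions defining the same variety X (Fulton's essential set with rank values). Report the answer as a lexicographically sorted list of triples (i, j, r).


Propagating the 7 rank bounds to every northwest block:

  0 | 1 | 1 | 1
  1 | 2 | 2 | 2
  1 | 2 | 3 | 3
  1 | 2 | 3 | 4

giving w = (2, 1, 3, 4) via Δ²R.

Rothe diagram D(w) (1 cell), 1 SE-corner (essential condition):

[(1, 1, 0)]


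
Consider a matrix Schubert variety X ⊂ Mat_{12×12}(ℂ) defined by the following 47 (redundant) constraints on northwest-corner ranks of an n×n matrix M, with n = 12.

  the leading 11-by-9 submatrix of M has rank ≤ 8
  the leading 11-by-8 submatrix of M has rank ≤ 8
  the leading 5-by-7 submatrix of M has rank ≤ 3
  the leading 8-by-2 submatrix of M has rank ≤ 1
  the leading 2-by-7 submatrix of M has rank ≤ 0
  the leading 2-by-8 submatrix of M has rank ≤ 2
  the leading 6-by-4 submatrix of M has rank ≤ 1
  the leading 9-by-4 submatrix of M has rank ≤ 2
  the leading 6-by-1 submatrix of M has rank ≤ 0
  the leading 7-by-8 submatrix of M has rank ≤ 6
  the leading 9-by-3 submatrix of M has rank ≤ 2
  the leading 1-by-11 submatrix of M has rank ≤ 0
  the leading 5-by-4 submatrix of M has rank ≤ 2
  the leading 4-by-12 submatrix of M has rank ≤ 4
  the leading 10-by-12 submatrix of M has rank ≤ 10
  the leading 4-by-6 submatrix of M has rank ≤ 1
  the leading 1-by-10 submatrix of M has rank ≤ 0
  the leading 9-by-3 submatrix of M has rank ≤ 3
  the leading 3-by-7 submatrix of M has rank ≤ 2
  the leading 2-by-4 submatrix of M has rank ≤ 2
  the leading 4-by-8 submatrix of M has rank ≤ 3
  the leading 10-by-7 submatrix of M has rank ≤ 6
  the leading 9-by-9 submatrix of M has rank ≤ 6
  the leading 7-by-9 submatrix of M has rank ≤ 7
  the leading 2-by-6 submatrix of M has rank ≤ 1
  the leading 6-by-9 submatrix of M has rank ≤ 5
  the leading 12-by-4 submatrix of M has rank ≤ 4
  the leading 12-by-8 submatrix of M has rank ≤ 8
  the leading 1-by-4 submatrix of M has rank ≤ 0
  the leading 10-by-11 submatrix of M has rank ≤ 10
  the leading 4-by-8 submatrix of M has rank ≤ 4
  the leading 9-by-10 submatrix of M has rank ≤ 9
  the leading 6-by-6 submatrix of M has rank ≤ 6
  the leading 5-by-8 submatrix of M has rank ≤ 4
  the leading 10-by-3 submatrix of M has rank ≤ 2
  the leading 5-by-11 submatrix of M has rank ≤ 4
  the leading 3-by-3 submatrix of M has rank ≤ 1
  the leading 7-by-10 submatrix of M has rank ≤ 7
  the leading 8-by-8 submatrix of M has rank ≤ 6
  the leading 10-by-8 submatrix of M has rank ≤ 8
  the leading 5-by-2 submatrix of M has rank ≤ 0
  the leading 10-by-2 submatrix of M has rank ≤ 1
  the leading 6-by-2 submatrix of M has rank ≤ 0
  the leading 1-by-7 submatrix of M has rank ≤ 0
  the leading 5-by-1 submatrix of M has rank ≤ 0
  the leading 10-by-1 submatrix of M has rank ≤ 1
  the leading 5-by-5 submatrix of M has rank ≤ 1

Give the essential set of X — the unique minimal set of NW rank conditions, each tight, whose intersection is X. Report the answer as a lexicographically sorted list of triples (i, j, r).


Propagating the 47 rank bounds to every northwest block:

  row 1: 0  0  0  0  0  0  0  0  0  0  0  1
  row 2: 0  0  0  0  0  0  0  1  1  1  1  2
  row 3: 0  0  1  1  1  1  1  2  2  2  2  3
  row 4: 0  0  1  1  1  1  2  3  3  3  3  4
  row 5: 0  0  1  1  1  2  3  4  4  4  4  5
  row 6: 0  0  1  1  2  3  4  5  5  5  5  6
  row 7: 1  1  2  2  3  4  5  6  6  6  6  7
  row 8: 1  1  2  2  3  4  5  6  6  7  7  8
  row 9: 1  1  2  2  3  4  5  6  6  7  8  9
  row 10: 1  1  2  3  4  5  6  7  7  8  9  10
  row 11: 1  2  3  4  5  6  7  8  8  9  10  11
  row 12: 1  2  3  4  5  6  7  8  9  10  11  12

giving w = (12, 8, 3, 7, 6, 5, 1, 10, 11, 4, 2, 9) via Δ²R.

D(w) has 39 cells with 9 SE-corners; essential set:

[(1, 11, 0), (2, 7, 0), (4, 6, 1), (5, 5, 1), (6, 2, 0), (6, 4, 1), (9, 4, 2), (9, 9, 6), (10, 2, 1)]


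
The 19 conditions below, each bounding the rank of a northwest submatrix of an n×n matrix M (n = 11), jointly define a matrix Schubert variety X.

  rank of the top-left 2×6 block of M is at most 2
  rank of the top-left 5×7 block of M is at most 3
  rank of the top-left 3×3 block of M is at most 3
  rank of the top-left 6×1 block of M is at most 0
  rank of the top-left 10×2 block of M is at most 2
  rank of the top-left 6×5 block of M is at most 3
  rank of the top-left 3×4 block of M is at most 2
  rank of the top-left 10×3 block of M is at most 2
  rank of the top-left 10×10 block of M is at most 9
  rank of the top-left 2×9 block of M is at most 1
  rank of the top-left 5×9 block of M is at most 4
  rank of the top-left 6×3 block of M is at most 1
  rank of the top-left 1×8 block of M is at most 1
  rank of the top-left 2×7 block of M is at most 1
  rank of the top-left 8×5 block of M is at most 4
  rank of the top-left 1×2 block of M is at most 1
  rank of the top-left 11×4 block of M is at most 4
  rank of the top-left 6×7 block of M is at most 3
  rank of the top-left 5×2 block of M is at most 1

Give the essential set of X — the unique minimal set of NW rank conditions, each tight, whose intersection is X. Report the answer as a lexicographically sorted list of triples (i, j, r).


Rank table r_w(11×11) implied by the 19 constraints:

  row 1: 0 1 1 1 1 1 1 1 1 1 1
  row 2: 0 1 1 1 1 1 1 1 1 2 2
  row 3: 0 1 1 2 2 2 2 2 2 3 3
  row 4: 0 1 1 2 3 3 3 3 3 4 4
  row 5: 0 1 1 2 3 3 3 4 4 5 5
  row 6: 0 1 1 2 3 3 3 4 5 6 6
  row 7: 1 2 2 3 4 4 4 5 6 7 7
  row 8: 1 2 2 3 4 5 5 6 7 8 8
  row 9: 1 2 2 3 4 5 6 7 8 9 9
  row 10: 1 2 2 3 4 5 6 7 8 9 10
  row 11: 1 2 3 4 5 6 7 8 9 10 11

the unique w with this rank table is (2, 10, 4, 5, 8, 9, 1, 6, 7, 11, 3).

Fulton essential set (5 of the 24 Rothe cells):

[(2, 9, 1), (6, 1, 0), (6, 3, 1), (6, 7, 3), (10, 3, 2)]


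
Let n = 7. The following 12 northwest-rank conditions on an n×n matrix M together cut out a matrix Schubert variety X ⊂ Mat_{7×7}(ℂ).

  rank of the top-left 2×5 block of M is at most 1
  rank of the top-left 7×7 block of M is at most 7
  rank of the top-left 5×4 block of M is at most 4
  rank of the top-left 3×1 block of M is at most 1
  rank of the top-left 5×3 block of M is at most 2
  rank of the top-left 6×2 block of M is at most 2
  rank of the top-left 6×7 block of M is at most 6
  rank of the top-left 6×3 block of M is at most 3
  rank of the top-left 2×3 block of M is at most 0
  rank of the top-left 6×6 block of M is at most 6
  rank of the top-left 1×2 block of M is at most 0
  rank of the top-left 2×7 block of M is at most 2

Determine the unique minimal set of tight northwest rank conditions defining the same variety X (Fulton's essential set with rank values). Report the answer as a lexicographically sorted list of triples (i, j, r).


Reconstructing r_w from the 12 given conditions:

  row 1: 0, 0, 0, 1, 1, 1, 1
  row 2: 0, 0, 0, 1, 1, 2, 2
  row 3: 1, 1, 1, 2, 2, 3, 3
  row 4: 1, 2, 2, 3, 3, 4, 4
  row 5: 1, 2, 2, 3, 4, 5, 5
  row 6: 1, 2, 3, 4, 5, 6, 6
  row 7: 1, 2, 3, 4, 5, 6, 7

second differences of R give the permutation w = (4, 6, 1, 2, 5, 3, 7).

Rothe diagram D(w) (8 cells), 3 SE-corners (essential conditions):

[(2, 3, 0), (2, 5, 1), (5, 3, 2)]


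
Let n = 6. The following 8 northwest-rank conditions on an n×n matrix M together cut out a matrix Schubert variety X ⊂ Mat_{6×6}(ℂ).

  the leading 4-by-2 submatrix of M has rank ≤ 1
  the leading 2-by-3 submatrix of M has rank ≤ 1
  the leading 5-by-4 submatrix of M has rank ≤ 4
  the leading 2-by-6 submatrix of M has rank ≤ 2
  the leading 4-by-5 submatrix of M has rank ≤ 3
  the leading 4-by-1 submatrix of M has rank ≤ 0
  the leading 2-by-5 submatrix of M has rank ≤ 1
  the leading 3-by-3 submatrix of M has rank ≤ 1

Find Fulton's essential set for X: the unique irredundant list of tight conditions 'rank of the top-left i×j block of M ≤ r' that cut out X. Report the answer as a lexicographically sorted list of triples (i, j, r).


The tightest implied rank at each (i,j), from the 8 conditions:

  0  1  1  1  1  1
  0  1  1  1  1  2
  0  1  1  2  2  3
  0  1  2  3  3  4
  1  2  3  4  4  5
  1  2  3  4  5  6

reading off 1-entries of Δ²R: w = (2, 6, 4, 3, 1, 5).

ℓ(w)=8; the 3 essential cells (i,j,r):

[(2, 5, 1), (3, 3, 1), (4, 1, 0)]


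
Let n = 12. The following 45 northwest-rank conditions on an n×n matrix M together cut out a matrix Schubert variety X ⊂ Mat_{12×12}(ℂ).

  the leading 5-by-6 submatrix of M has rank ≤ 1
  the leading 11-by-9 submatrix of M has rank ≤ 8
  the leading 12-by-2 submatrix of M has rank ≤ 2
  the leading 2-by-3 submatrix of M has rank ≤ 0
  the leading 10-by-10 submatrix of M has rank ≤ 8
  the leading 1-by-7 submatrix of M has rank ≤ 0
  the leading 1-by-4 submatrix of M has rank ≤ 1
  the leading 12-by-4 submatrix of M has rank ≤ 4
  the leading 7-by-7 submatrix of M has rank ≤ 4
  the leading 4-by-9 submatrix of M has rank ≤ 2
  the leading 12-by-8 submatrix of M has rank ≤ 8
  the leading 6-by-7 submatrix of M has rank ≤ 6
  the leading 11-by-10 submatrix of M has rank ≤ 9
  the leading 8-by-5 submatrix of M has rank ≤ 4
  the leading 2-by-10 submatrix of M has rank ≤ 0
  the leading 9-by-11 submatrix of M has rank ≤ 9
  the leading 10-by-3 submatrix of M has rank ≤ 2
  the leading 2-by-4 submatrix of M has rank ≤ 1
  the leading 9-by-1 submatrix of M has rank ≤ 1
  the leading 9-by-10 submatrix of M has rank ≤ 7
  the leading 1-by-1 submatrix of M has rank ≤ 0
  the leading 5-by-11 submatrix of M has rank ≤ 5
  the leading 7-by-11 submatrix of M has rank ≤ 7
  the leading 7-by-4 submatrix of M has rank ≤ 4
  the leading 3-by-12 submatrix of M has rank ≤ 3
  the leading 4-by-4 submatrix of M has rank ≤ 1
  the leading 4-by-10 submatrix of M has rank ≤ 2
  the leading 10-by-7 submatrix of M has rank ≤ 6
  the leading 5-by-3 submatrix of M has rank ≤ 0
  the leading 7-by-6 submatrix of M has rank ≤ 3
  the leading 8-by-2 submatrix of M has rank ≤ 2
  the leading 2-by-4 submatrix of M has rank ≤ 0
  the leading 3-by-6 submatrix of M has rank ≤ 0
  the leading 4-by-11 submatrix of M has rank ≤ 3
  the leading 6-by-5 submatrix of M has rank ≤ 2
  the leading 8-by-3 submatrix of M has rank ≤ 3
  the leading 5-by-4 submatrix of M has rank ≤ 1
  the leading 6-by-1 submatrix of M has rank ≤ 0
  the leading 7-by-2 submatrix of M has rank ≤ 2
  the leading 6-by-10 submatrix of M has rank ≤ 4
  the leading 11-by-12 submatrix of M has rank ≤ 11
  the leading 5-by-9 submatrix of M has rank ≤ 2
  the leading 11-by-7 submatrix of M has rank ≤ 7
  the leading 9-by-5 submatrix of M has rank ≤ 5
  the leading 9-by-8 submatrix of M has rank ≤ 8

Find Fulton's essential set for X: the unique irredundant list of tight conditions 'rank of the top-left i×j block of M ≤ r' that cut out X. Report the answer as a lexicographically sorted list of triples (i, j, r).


Propagating the 45 rank bounds to every northwest block:

  R[1]: 0 0 0 0 0 0 0 0 0 0 1 1
  R[2]: 0 0 0 0 0 0 0 0 0 0 1 2
  R[3]: 0 0 0 0 0 0 1 1 1 1 2 3
  R[4]: 0 0 0 1 1 1 2 2 2 2 3 4
  R[5]: 0 0 0 1 1 1 2 2 2 3 4 5
  R[6]: 0 1 1 2 2 2 3 3 3 4 5 6
  R[7]: 1 2 2 3 3 3 4 4 4 5 6 7
  R[8]: 1 2 2 3 4 4 5 5 5 6 7 8
  R[9]: 1 2 2 3 4 5 6 6 6 7 8 9
  R[10]: 1 2 2 3 4 5 6 7 7 8 9 10
  R[11]: 1 2 3 4 5 6 7 8 8 9 10 11
  R[12]: 1 2 3 4 5 6 7 8 9 10 11 12

so w = (11, 12, 7, 4, 10, 2, 1, 5, 6, 8, 3, 9).

Rothe diagram D(w) (40 cells), 7 SE-corners (essential conditions):

[(2, 10, 0), (3, 6, 0), (5, 3, 0), (5, 6, 1), (5, 9, 2), (6, 1, 0), (10, 3, 2)]


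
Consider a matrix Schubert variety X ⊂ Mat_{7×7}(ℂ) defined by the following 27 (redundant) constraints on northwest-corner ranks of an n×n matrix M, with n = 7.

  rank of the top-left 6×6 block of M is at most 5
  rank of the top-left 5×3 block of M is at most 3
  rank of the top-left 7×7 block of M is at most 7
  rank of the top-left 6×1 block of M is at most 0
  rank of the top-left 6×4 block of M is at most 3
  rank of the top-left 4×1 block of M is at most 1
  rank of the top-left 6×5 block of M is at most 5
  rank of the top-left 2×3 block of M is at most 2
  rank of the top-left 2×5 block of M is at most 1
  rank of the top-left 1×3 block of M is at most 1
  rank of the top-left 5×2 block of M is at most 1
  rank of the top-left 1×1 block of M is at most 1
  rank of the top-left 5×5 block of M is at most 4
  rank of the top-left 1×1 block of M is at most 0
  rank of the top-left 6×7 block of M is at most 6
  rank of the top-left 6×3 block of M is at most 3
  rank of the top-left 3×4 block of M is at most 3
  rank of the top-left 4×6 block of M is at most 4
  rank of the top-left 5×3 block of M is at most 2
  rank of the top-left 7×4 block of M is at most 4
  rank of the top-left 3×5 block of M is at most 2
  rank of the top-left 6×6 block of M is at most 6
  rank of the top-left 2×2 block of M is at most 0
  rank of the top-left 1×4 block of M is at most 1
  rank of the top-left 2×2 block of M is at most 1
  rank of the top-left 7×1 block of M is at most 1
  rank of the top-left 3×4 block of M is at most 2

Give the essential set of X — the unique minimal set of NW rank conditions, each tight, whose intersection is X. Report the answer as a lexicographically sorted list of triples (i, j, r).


Reconstructing r_w from the 27 given conditions:

  i=1: 0, 0, 1, 1, 1, 1, 1
  i=2: 0, 0, 1, 1, 1, 2, 2
  i=3: 0, 1, 2, 2, 2, 3, 3
  i=4: 0, 1, 2, 3, 3, 4, 4
  i=5: 0, 1, 2, 3, 4, 5, 5
  i=6: 0, 1, 2, 3, 4, 5, 6
  i=7: 1, 2, 3, 4, 5, 6, 7

reading off 1-entries of Δ²R: w = (3, 6, 2, 4, 5, 7, 1).

3 SE-corners of the 10-cell Rothe diagram give Ess(w):

[(2, 2, 0), (2, 5, 1), (6, 1, 0)]


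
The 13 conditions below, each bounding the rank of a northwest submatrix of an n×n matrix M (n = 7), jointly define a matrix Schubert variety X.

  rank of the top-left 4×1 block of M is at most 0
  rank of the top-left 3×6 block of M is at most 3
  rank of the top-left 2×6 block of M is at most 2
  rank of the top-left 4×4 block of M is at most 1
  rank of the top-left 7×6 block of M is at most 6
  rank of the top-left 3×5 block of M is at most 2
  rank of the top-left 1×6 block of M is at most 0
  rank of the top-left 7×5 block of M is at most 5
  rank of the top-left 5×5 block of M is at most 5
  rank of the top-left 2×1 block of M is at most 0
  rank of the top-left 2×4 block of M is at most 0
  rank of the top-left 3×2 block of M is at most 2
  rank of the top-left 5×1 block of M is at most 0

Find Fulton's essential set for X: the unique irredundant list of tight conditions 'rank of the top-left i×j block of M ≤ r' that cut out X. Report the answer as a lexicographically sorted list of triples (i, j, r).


Propagating the 13 rank bounds to every northwest block:

  R[1]: 0 0 0 0 0 0 1
  R[2]: 0 0 0 0 1 1 2
  R[3]: 0 1 1 1 2 2 3
  R[4]: 0 1 1 1 2 3 4
  R[5]: 0 1 2 2 3 4 5
  R[6]: 1 2 3 3 4 5 6
  R[7]: 1 2 3 4 5 6 7

second differences of R give the permutation w = (7, 5, 2, 6, 3, 1, 4).

D(w) has 15 cells with 4 SE-corners; essential set:

[(1, 6, 0), (2, 4, 0), (4, 4, 1), (5, 1, 0)]


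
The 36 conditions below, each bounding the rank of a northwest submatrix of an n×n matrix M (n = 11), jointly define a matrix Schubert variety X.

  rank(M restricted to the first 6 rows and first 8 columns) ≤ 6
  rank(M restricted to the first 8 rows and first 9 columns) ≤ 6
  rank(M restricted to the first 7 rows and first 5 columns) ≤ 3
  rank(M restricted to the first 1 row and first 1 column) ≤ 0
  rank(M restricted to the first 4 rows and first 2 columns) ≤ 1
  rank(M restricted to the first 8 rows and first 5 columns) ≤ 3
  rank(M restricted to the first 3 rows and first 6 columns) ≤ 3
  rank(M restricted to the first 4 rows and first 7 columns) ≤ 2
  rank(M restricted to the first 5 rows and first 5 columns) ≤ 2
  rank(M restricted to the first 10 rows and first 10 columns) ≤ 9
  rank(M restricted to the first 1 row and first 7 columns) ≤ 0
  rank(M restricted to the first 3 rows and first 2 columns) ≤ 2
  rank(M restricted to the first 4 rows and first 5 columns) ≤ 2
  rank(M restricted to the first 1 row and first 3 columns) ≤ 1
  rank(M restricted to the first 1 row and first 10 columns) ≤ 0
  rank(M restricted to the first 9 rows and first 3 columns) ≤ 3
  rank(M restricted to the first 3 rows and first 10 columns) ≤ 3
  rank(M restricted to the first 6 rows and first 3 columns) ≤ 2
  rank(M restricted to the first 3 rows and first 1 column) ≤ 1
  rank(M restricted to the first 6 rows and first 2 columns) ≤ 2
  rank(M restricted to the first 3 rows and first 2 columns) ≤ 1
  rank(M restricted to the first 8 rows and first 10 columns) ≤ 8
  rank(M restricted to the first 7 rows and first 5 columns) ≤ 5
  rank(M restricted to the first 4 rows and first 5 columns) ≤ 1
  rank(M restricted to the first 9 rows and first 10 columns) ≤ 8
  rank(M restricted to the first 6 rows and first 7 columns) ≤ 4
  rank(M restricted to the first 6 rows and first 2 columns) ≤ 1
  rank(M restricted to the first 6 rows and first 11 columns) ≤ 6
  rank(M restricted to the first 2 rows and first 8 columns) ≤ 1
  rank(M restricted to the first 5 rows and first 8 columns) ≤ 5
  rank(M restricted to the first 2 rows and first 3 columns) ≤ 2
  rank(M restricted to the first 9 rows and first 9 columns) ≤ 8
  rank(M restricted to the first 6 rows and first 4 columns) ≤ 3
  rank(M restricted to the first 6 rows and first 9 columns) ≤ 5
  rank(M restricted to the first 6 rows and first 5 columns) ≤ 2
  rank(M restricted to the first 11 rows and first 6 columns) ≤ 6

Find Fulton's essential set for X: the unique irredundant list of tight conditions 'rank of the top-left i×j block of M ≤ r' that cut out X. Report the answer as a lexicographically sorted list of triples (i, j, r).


The tightest implied rank at each (i,j), from the 36 conditions:

  i=1: 0 0 0 0 0 0 0 0 0 0 1
  i=2: 1 1 1 1 1 1 1 1 1 1 2
  i=3: 1 1 1 1 1 2 2 2 2 2 3
  i=4: 1 1 1 1 1 2 2 3 3 3 4
  i=5: 1 1 2 2 2 3 3 4 4 4 5
  i=6: 1 1 2 2 2 3 4 5 5 5 6
  i=7: 1 2 3 3 3 4 5 6 6 6 7
  i=8: 1 2 3 3 3 4 5 6 6 7 8
  i=9: 1 2 3 4 4 5 6 7 7 8 9
  i=10: 1 2 3 4 5 6 7 8 8 9 10
  i=11: 1 2 3 4 5 6 7 8 9 10 11

the unique w with this rank table is (11, 1, 6, 8, 3, 7, 2, 10, 4, 5, 9).

Rothe diagram D(w) (26 cells), 7 SE-corners (essential conditions):

[(1, 10, 0), (4, 5, 1), (4, 7, 2), (6, 2, 1), (6, 5, 2), (8, 5, 3), (8, 9, 6)]


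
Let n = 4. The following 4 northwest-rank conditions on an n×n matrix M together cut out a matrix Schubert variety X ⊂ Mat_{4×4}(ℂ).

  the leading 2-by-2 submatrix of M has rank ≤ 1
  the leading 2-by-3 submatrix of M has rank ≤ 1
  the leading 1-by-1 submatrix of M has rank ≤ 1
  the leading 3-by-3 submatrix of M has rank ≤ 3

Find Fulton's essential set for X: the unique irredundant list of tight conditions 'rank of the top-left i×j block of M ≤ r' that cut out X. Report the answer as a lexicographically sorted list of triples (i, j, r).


Rank table r_w(4×4) implied by the 4 constraints:

  R[1]: 1, 1, 1, 1
  R[2]: 1, 1, 1, 2
  R[3]: 1, 2, 2, 3
  R[4]: 1, 2, 3, 4

so w = (1, 4, 2, 3).

ℓ(w)=2; the 1 essential cell (i,j,r):

[(2, 3, 1)]


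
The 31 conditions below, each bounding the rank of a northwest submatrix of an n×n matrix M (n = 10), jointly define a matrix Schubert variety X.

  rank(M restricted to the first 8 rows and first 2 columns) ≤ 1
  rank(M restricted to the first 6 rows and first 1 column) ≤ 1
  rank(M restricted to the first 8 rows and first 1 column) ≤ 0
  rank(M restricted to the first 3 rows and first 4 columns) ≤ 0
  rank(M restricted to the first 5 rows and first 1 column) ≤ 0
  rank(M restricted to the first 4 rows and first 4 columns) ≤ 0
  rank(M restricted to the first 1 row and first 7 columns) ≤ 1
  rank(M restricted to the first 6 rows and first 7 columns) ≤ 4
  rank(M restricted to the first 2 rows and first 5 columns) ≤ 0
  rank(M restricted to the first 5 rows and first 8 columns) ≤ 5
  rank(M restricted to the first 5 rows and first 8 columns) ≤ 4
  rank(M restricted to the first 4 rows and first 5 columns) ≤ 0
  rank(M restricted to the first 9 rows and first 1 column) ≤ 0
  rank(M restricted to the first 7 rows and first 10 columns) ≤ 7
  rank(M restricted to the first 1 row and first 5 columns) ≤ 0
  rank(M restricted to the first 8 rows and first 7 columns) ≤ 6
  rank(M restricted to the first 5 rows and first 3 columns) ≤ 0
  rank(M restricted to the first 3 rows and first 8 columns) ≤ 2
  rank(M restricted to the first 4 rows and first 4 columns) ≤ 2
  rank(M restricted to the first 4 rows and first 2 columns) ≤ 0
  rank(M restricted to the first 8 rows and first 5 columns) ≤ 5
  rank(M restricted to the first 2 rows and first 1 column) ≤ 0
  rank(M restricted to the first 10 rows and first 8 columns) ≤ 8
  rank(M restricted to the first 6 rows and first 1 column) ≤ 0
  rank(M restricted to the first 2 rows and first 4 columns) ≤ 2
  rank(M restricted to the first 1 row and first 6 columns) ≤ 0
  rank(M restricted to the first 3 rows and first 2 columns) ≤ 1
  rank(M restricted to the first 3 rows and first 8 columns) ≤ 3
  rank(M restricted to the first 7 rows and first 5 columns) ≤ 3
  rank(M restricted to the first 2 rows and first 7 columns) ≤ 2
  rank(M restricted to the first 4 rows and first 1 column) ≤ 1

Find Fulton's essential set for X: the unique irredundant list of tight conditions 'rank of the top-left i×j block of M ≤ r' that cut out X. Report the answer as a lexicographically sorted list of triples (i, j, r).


Propagating the 31 rank bounds to every northwest block:

  0, 0, 0, 0, 0, 0, 1, 1, 1, 1
  0, 0, 0, 0, 0, 1, 2, 2, 2, 2
  0, 0, 0, 0, 0, 1, 2, 2, 3, 3
  0, 0, 0, 0, 0, 1, 2, 3, 4, 4
  0, 0, 0, 1, 1, 2, 3, 4, 5, 5
  0, 1, 1, 2, 2, 3, 4, 5, 6, 6
  0, 1, 2, 3, 3, 4, 5, 6, 7, 7
  0, 1, 2, 3, 4, 5, 6, 7, 8, 8
  0, 1, 2, 3, 4, 5, 6, 7, 8, 9
  1, 2, 3, 4, 5, 6, 7, 8, 9, 10

so w = (7, 6, 9, 8, 4, 2, 3, 5, 10, 1).

Fulton essential set (5 of the 29 Rothe cells):

[(1, 6, 0), (3, 8, 2), (4, 5, 0), (5, 3, 0), (9, 1, 0)]


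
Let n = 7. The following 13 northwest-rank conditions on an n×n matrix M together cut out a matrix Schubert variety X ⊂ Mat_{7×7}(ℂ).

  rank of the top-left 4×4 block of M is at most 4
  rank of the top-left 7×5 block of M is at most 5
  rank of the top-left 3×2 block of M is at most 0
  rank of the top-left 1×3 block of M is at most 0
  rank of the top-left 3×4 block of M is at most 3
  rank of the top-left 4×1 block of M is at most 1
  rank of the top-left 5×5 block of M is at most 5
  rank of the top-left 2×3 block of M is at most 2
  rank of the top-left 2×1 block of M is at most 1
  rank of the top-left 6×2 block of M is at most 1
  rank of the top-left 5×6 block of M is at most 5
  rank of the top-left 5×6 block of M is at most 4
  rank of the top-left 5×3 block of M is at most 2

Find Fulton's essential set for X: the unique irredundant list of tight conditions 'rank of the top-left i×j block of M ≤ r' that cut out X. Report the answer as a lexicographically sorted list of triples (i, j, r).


Recovering R(i,j) via the rank-extension bound from the 13 conditions:

  R[1]: 0 | 0 | 0 | 1 | 1 | 1 | 1
  R[2]: 0 | 0 | 1 | 2 | 2 | 2 | 2
  R[3]: 0 | 0 | 1 | 2 | 3 | 3 | 3
  R[4]: 1 | 1 | 2 | 3 | 4 | 4 | 4
  R[5]: 1 | 1 | 2 | 3 | 4 | 4 | 5
  R[6]: 1 | 1 | 2 | 3 | 4 | 5 | 6
  R[7]: 1 | 2 | 3 | 4 | 5 | 6 | 7

giving w = (4, 3, 5, 1, 7, 6, 2) via Δ²R.

|D(w)|=10, |Ess(w)|=4:

[(1, 3, 0), (3, 2, 0), (5, 6, 4), (6, 2, 1)]


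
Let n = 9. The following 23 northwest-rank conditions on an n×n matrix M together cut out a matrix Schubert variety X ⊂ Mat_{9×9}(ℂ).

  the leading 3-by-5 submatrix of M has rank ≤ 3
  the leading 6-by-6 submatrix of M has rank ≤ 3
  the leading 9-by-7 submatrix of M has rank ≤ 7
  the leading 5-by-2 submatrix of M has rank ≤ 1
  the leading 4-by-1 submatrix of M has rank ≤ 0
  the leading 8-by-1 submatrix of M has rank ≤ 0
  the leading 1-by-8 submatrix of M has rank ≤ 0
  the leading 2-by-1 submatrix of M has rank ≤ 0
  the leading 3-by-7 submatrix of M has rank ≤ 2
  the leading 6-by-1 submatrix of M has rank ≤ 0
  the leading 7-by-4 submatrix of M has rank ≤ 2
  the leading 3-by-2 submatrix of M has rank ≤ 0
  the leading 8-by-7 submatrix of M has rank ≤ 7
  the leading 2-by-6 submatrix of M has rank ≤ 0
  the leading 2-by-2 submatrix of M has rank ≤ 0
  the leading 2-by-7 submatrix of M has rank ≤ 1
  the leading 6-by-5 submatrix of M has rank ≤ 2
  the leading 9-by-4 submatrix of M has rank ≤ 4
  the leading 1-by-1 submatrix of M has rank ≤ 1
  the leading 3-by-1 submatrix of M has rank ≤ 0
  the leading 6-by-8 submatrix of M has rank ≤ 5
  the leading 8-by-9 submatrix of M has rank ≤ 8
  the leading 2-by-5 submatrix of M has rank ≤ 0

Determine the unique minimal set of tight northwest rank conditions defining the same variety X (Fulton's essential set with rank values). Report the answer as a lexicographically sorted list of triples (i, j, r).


The tightest implied rank at each (i,j), from the 23 conditions:

  0, 0, 0, 0, 0, 0, 0, 0, 1
  0, 0, 0, 0, 0, 0, 1, 1, 2
  0, 0, 1, 1, 1, 1, 2, 2, 3
  0, 1, 2, 2, 2, 2, 3, 3, 4
  0, 1, 2, 2, 2, 3, 4, 4, 5
  0, 1, 2, 2, 2, 3, 4, 5, 6
  0, 1, 2, 2, 3, 4, 5, 6, 7
  0, 1, 2, 3, 4, 5, 6, 7, 8
  1, 2, 3, 4, 5, 6, 7, 8, 9

hence w(1..9) = (9, 7, 3, 2, 6, 8, 5, 4, 1).

Rothe diagram D(w) (26 cells), 6 SE-corners (essential conditions):

[(1, 8, 0), (2, 6, 0), (3, 2, 0), (6, 5, 2), (7, 4, 2), (8, 1, 0)]


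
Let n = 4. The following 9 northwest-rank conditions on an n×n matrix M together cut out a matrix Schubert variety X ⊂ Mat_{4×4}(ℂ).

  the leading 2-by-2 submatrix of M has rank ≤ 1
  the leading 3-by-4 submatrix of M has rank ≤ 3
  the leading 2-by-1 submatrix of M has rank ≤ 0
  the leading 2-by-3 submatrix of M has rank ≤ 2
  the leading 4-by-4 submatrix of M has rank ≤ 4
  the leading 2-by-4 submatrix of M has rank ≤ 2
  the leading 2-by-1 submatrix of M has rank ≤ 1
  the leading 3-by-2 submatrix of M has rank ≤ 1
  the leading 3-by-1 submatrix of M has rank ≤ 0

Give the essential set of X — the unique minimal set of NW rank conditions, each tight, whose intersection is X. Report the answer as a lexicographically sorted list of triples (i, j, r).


Computing R[i][j] = min implied NW-rank bound (n=4, 9 conditions):

  R[1]: 0 1 1 1
  R[2]: 0 1 2 2
  R[3]: 0 1 2 3
  R[4]: 1 2 3 4

hence w(1..4) = (2, 3, 4, 1).

ℓ(w)=3; the 1 essential cell (i,j,r):

[(3, 1, 0)]


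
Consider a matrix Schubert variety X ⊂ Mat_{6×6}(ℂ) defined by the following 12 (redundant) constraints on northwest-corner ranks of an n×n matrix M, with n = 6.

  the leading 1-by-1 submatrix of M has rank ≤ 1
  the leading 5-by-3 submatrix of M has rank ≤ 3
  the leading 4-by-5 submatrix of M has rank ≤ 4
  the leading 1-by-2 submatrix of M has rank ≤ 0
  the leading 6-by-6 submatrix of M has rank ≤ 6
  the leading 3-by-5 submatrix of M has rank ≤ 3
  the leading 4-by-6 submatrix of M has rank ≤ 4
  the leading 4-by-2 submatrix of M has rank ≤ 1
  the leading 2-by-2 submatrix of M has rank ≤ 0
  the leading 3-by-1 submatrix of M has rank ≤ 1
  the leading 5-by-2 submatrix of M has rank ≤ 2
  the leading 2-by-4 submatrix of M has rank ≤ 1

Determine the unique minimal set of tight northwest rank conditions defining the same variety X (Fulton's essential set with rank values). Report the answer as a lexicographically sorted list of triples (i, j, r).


The tightest implied rank at each (i,j), from the 12 conditions:

  row 1: 0 | 0 | 1 | 1 | 1 | 1
  row 2: 0 | 0 | 1 | 1 | 2 | 2
  row 3: 1 | 1 | 2 | 2 | 3 | 3
  row 4: 1 | 1 | 2 | 3 | 4 | 4
  row 5: 1 | 2 | 3 | 4 | 5 | 5
  row 6: 1 | 2 | 3 | 4 | 5 | 6

second differences of R give the permutation w = (3, 5, 1, 4, 2, 6).

Rothe diagram D(w) (6 cells), 3 SE-corners (essential conditions):

[(2, 2, 0), (2, 4, 1), (4, 2, 1)]


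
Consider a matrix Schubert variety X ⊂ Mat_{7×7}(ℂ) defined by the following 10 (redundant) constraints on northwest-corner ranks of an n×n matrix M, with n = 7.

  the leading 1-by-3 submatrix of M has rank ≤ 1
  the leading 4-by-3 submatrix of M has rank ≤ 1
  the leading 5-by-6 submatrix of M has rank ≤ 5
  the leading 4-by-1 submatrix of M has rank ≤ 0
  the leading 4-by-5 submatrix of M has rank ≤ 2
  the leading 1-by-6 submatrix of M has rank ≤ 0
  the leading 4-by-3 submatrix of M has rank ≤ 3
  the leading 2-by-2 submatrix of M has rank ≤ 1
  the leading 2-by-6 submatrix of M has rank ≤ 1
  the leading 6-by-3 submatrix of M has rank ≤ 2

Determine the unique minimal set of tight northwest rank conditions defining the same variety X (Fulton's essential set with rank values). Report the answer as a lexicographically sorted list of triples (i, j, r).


The tightest implied rank at each (i,j), from the 10 conditions:

  row 1: 0 0 0 0 0 0 1
  row 2: 0 1 1 1 1 1 2
  row 3: 0 1 1 2 2 2 3
  row 4: 0 1 1 2 2 3 4
  row 5: 1 2 2 3 3 4 5
  row 6: 1 2 2 3 4 5 6
  row 7: 1 2 3 4 5 6 7

so w = (7, 2, 4, 6, 1, 5, 3).

D(w) has 13 cells with 5 SE-corners; essential set:

[(1, 6, 0), (4, 1, 0), (4, 3, 1), (4, 5, 2), (6, 3, 2)]


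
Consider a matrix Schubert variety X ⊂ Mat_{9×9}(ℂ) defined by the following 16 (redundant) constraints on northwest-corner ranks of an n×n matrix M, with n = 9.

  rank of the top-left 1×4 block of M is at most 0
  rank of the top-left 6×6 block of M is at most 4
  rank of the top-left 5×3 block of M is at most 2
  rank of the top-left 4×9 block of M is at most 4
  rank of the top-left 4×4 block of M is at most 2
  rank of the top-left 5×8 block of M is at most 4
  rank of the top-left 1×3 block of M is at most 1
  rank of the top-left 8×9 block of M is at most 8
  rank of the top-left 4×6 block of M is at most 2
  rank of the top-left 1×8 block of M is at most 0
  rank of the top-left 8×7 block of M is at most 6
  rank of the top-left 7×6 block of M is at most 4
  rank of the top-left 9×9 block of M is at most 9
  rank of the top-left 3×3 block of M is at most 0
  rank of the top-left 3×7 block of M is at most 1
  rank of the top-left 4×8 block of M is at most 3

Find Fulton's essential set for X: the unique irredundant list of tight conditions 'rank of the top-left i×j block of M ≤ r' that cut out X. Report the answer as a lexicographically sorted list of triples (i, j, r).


Propagating the 16 rank bounds to every northwest block:

  0 0 0 0 0 0 0 0 1
  0 0 0 1 1 1 1 1 2
  0 0 0 1 1 1 1 2 3
  1 1 1 2 2 2 2 3 4
  1 2 2 3 3 3 3 4 5
  1 2 3 4 4 4 4 5 6
  1 2 3 4 4 4 5 6 7
  1 2 3 4 5 5 6 7 8
  1 2 3 4 5 6 7 8 9

reading off 1-entries of Δ²R: w = (9, 4, 8, 1, 2, 3, 7, 5, 6).

ℓ(w)=19; the 4 essential cells (i,j,r):

[(1, 8, 0), (3, 3, 0), (3, 7, 1), (7, 6, 4)]


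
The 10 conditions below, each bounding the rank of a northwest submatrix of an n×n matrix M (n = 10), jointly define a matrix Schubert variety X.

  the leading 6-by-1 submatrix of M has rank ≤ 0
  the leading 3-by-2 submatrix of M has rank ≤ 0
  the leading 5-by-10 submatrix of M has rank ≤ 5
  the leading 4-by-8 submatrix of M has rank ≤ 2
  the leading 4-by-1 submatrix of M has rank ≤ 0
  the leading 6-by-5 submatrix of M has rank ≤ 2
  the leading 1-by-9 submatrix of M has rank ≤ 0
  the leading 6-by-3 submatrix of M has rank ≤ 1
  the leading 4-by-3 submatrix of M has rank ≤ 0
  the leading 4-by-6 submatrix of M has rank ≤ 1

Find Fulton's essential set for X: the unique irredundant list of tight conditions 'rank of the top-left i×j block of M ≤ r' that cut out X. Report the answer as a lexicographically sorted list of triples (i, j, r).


Computing R[i][j] = min implied NW-rank bound (n=10, 10 conditions):

  R[1]: 0  0  0  0  0  0  0  0  0  1
  R[2]: 0  0  0  1  1  1  1  1  1  2
  R[3]: 0  0  0  1  1  1  2  2  2  3
  R[4]: 0  0  0  1  1  1  2  2  3  4
  R[5]: 0  1  1  2  2  2  3  3  4  5
  R[6]: 0  1  1  2  2  3  4  4  5  6
  R[7]: 1  2  2  3  3  4  5  5  6  7
  R[8]: 1  2  3  4  4  5  6  6  7  8
  R[9]: 1  2  3  4  5  6  7  7  8  9
  R[10]: 1  2  3  4  5  6  7  8  9  10

so w = (10, 4, 7, 9, 2, 6, 1, 3, 5, 8).

7 SE-corners of the 27-cell Rothe diagram give Ess(w):

[(1, 9, 0), (4, 3, 0), (4, 6, 1), (4, 8, 2), (6, 1, 0), (6, 3, 1), (6, 5, 2)]
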